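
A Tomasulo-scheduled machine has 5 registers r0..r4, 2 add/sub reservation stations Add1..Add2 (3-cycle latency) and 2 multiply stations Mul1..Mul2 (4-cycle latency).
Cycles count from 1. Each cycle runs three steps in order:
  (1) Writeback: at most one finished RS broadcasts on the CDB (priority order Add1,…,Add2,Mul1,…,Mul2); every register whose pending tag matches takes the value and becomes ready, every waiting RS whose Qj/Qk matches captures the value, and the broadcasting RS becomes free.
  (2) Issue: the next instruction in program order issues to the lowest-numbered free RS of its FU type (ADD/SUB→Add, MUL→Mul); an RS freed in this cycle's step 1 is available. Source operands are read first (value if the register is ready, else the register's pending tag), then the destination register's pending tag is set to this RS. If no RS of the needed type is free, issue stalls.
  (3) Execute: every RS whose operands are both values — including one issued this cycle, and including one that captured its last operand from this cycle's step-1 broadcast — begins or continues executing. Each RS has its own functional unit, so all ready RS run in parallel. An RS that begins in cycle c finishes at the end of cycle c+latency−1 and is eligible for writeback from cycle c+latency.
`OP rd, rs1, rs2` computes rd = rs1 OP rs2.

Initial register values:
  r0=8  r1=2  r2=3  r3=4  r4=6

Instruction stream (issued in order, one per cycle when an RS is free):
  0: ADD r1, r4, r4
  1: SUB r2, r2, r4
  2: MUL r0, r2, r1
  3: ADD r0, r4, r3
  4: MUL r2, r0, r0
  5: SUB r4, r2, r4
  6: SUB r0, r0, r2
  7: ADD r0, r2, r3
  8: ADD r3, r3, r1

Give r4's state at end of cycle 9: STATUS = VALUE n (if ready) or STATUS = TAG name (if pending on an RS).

STATUS = TAG Add2

cycle 1: issue ADD r1<-Add1 // r0:8,r1:Add1,r2:3,r3:4,r4:6
cycle 2: issue SUB r2<-Add2 // r0:8,r1:Add1,r2:Add2,r3:4,r4:6
cycle 3: issue MUL r0<-Mul1 // r0:Mul1,r1:Add1,r2:Add2,r3:4,r4:6
cycle 4: CDB Add1=12; issue ADD r0<-Add1 // r0:Add1,r1:12,r2:Add2,r3:4,r4:6
cycle 5: CDB Add2=-3; issue MUL r2<-Mul2 // r0:Add1,r1:12,r2:Mul2,r3:4,r4:6
cycle 6: issue SUB r4<-Add2 // r0:Add1,r1:12,r2:Mul2,r3:4,r4:Add2
cycle 7: CDB Add1=10; issue SUB r0<-Add1 // r0:Add1,r1:12,r2:Mul2,r3:4,r4:Add2
cycle 8: stall // r0:Add1,r1:12,r2:Mul2,r3:4,r4:Add2
cycle 9: CDB Mul1=-36; stall // r0:Add1,r1:12,r2:Mul2,r3:4,r4:Add2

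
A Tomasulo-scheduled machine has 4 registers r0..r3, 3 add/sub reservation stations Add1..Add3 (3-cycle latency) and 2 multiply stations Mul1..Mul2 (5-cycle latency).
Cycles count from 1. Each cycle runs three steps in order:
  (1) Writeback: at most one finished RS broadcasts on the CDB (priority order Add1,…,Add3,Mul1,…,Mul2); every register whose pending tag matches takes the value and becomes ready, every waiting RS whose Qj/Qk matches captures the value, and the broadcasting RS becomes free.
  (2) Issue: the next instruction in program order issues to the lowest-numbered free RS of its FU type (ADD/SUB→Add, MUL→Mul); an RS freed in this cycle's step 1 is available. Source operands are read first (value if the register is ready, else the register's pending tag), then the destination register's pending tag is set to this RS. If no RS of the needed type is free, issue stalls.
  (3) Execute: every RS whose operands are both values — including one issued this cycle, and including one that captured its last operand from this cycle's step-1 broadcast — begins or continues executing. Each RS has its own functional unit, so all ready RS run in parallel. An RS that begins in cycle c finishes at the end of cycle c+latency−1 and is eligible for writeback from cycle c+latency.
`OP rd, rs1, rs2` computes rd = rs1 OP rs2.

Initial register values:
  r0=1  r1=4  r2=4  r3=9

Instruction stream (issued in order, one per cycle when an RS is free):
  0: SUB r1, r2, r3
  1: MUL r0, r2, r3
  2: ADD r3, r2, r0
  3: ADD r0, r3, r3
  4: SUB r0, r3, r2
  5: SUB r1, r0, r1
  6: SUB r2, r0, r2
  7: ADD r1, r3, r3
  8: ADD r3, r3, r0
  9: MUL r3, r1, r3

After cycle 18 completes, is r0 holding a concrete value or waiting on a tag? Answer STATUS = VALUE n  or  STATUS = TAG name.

cycle 1: issue SUB r1<-Add1 // r0:1,r1:Add1,r2:4,r3:9
cycle 2: issue MUL r0<-Mul1 // r0:Mul1,r1:Add1,r2:4,r3:9
cycle 3: issue ADD r3<-Add2 // r0:Mul1,r1:Add1,r2:4,r3:Add2
cycle 4: CDB Add1=-5; issue ADD r0<-Add1 // r0:Add1,r1:-5,r2:4,r3:Add2
cycle 5: issue SUB r0<-Add3 // r0:Add3,r1:-5,r2:4,r3:Add2
cycle 6: stall // r0:Add3,r1:-5,r2:4,r3:Add2
cycle 7: CDB Mul1=36; stall // r0:Add3,r1:-5,r2:4,r3:Add2
cycle 8: stall // r0:Add3,r1:-5,r2:4,r3:Add2
cycle 9: stall // r0:Add3,r1:-5,r2:4,r3:Add2
cycle 10: CDB Add2=40; issue SUB r1<-Add2 // r0:Add3,r1:Add2,r2:4,r3:40
cycle 11: stall // r0:Add3,r1:Add2,r2:4,r3:40
cycle 12: stall // r0:Add3,r1:Add2,r2:4,r3:40
cycle 13: CDB Add1=80; issue SUB r2<-Add1 // r0:Add3,r1:Add2,r2:Add1,r3:40
cycle 14: CDB Add3=36; issue ADD r1<-Add3 // r0:36,r1:Add3,r2:Add1,r3:40
cycle 15: stall // r0:36,r1:Add3,r2:Add1,r3:40
cycle 16: stall // r0:36,r1:Add3,r2:Add1,r3:40
cycle 17: CDB Add1=32; issue ADD r3<-Add1 // r0:36,r1:Add3,r2:32,r3:Add1
cycle 18: CDB Add2=41; issue MUL r3<-Mul1 // r0:36,r1:Add3,r2:32,r3:Mul1

STATUS = VALUE 36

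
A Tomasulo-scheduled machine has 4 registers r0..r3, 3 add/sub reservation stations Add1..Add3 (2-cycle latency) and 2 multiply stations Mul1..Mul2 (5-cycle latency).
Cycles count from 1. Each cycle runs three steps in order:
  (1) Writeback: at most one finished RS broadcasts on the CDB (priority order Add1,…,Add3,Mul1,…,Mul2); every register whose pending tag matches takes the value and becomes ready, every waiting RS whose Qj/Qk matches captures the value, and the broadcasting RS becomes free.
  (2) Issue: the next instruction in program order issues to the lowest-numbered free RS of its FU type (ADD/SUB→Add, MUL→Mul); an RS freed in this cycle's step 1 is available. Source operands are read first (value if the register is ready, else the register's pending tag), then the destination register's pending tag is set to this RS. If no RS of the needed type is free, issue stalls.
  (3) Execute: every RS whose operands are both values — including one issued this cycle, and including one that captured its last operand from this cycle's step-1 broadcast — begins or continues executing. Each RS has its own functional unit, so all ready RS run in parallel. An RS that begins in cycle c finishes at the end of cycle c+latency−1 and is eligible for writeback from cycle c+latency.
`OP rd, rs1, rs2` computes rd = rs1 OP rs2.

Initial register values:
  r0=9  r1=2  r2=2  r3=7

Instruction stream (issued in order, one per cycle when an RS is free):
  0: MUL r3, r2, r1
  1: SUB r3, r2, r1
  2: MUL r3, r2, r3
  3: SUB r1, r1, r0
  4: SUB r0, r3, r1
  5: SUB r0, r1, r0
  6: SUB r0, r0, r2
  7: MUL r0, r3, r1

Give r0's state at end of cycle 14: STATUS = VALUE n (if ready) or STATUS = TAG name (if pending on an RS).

STATUS = VALUE 0

c1: issue MUL r3<-Mul1 | r0:9,r1:2,r2:2,r3:Mul1
c2: issue SUB r3<-Add1 | r0:9,r1:2,r2:2,r3:Add1
c3: issue MUL r3<-Mul2 | r0:9,r1:2,r2:2,r3:Mul2
c4: CDB Add1=0; issue SUB r1<-Add1 | r0:9,r1:Add1,r2:2,r3:Mul2
c5: issue SUB r0<-Add2 | r0:Add2,r1:Add1,r2:2,r3:Mul2
c6: CDB Add1=-7; issue SUB r0<-Add1 | r0:Add1,r1:-7,r2:2,r3:Mul2
c7: CDB Mul1=4; issue SUB r0<-Add3 | r0:Add3,r1:-7,r2:2,r3:Mul2
c8: issue MUL r0<-Mul1 | r0:Mul1,r1:-7,r2:2,r3:Mul2
c9: CDB Mul2=0 | r0:Mul1,r1:-7,r2:2,r3:0
c10: - | r0:Mul1,r1:-7,r2:2,r3:0
c11: CDB Add2=7 | r0:Mul1,r1:-7,r2:2,r3:0
c12: - | r0:Mul1,r1:-7,r2:2,r3:0
c13: CDB Add1=-14 | r0:Mul1,r1:-7,r2:2,r3:0
c14: CDB Mul1=0 | r0:0,r1:-7,r2:2,r3:0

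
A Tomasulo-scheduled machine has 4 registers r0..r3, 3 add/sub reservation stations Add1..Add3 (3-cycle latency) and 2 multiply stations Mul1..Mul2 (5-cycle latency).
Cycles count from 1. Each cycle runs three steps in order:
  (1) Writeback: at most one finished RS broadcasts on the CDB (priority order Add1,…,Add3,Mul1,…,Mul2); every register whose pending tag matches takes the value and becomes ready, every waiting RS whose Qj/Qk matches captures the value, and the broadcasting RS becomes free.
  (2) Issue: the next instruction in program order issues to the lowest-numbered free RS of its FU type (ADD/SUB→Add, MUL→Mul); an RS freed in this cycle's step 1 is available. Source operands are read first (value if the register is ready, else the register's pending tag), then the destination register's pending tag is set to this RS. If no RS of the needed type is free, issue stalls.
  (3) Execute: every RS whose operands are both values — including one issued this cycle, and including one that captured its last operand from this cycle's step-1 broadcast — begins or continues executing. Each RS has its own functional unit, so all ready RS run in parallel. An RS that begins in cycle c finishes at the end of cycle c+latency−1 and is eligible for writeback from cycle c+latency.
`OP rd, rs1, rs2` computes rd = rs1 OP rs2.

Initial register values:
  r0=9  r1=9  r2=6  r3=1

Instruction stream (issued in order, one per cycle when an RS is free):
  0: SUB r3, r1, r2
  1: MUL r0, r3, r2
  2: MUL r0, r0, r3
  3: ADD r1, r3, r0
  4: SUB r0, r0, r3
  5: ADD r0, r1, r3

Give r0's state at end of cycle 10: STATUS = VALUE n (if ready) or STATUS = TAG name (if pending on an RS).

  c1: issue SUB r3<-Add1  regs: r0:9,r1:9,r2:6,r3:Add1
  c2: issue MUL r0<-Mul1  regs: r0:Mul1,r1:9,r2:6,r3:Add1
  c3: issue MUL r0<-Mul2  regs: r0:Mul2,r1:9,r2:6,r3:Add1
  c4: CDB Add1=3; issue ADD r1<-Add1  regs: r0:Mul2,r1:Add1,r2:6,r3:3
  c5: issue SUB r0<-Add2  regs: r0:Add2,r1:Add1,r2:6,r3:3
  c6: issue ADD r0<-Add3  regs: r0:Add3,r1:Add1,r2:6,r3:3
  c7: -  regs: r0:Add3,r1:Add1,r2:6,r3:3
  c8: -  regs: r0:Add3,r1:Add1,r2:6,r3:3
  c9: CDB Mul1=18  regs: r0:Add3,r1:Add1,r2:6,r3:3
  c10: -  regs: r0:Add3,r1:Add1,r2:6,r3:3

STATUS = TAG Add3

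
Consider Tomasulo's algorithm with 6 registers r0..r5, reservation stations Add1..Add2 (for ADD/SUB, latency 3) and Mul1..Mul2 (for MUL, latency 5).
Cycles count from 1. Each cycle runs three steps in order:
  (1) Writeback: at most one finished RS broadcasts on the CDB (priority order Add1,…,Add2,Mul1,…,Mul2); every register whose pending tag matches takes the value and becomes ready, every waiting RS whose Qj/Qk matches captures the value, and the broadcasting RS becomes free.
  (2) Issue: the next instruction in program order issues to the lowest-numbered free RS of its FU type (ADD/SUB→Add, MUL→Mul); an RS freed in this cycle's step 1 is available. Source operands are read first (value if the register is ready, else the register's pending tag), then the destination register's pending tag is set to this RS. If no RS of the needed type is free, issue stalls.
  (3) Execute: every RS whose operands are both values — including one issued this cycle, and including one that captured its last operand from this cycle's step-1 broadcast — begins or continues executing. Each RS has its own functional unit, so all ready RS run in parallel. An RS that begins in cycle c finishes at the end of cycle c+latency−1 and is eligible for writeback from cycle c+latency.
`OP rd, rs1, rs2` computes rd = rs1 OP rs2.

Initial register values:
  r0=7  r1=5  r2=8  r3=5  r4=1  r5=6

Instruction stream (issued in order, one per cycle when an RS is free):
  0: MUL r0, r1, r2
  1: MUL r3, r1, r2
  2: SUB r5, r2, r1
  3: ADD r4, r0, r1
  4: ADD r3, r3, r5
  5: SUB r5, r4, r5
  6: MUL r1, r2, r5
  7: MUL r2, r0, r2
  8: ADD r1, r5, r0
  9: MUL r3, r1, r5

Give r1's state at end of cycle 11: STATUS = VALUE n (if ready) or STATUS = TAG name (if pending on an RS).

c1: issue MUL r0<-Mul1 | r0:Mul1,r1:5,r2:8,r3:5,r4:1,r5:6
c2: issue MUL r3<-Mul2 | r0:Mul1,r1:5,r2:8,r3:Mul2,r4:1,r5:6
c3: issue SUB r5<-Add1 | r0:Mul1,r1:5,r2:8,r3:Mul2,r4:1,r5:Add1
c4: issue ADD r4<-Add2 | r0:Mul1,r1:5,r2:8,r3:Mul2,r4:Add2,r5:Add1
c5: stall | r0:Mul1,r1:5,r2:8,r3:Mul2,r4:Add2,r5:Add1
c6: CDB Add1=3; issue ADD r3<-Add1 | r0:Mul1,r1:5,r2:8,r3:Add1,r4:Add2,r5:3
c7: CDB Mul1=40; stall | r0:40,r1:5,r2:8,r3:Add1,r4:Add2,r5:3
c8: CDB Mul2=40; stall | r0:40,r1:5,r2:8,r3:Add1,r4:Add2,r5:3
c9: stall | r0:40,r1:5,r2:8,r3:Add1,r4:Add2,r5:3
c10: CDB Add2=45; issue SUB r5<-Add2 | r0:40,r1:5,r2:8,r3:Add1,r4:45,r5:Add2
c11: CDB Add1=43; issue MUL r1<-Mul1 | r0:40,r1:Mul1,r2:8,r3:43,r4:45,r5:Add2

STATUS = TAG Mul1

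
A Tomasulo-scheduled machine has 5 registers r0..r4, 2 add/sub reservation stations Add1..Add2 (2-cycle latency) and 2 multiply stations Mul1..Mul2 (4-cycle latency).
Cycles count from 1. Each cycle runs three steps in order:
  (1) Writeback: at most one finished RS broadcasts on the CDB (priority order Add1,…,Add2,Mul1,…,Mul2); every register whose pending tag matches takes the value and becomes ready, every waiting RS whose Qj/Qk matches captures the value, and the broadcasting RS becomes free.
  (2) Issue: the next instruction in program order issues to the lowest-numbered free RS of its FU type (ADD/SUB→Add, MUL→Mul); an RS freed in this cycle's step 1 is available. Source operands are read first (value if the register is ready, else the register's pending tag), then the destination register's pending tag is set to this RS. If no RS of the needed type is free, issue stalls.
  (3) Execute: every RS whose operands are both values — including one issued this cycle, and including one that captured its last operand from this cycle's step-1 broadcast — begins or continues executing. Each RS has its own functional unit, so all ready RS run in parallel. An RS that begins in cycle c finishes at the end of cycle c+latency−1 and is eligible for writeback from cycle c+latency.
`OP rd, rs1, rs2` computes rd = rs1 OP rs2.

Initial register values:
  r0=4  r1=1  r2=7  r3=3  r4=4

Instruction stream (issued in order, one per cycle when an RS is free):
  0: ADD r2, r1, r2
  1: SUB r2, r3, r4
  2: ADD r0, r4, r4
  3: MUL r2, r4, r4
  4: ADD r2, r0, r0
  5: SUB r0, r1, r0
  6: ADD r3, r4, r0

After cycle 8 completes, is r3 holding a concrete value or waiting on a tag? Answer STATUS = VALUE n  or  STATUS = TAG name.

STATUS = TAG Add1

cycle 1: issue ADD r2<-Add1 // r0:4,r1:1,r2:Add1,r3:3,r4:4
cycle 2: issue SUB r2<-Add2 // r0:4,r1:1,r2:Add2,r3:3,r4:4
cycle 3: CDB Add1=8; issue ADD r0<-Add1 // r0:Add1,r1:1,r2:Add2,r3:3,r4:4
cycle 4: CDB Add2=-1; issue MUL r2<-Mul1 // r0:Add1,r1:1,r2:Mul1,r3:3,r4:4
cycle 5: CDB Add1=8; issue ADD r2<-Add1 // r0:8,r1:1,r2:Add1,r3:3,r4:4
cycle 6: issue SUB r0<-Add2 // r0:Add2,r1:1,r2:Add1,r3:3,r4:4
cycle 7: CDB Add1=16; issue ADD r3<-Add1 // r0:Add2,r1:1,r2:16,r3:Add1,r4:4
cycle 8: CDB Add2=-7 // r0:-7,r1:1,r2:16,r3:Add1,r4:4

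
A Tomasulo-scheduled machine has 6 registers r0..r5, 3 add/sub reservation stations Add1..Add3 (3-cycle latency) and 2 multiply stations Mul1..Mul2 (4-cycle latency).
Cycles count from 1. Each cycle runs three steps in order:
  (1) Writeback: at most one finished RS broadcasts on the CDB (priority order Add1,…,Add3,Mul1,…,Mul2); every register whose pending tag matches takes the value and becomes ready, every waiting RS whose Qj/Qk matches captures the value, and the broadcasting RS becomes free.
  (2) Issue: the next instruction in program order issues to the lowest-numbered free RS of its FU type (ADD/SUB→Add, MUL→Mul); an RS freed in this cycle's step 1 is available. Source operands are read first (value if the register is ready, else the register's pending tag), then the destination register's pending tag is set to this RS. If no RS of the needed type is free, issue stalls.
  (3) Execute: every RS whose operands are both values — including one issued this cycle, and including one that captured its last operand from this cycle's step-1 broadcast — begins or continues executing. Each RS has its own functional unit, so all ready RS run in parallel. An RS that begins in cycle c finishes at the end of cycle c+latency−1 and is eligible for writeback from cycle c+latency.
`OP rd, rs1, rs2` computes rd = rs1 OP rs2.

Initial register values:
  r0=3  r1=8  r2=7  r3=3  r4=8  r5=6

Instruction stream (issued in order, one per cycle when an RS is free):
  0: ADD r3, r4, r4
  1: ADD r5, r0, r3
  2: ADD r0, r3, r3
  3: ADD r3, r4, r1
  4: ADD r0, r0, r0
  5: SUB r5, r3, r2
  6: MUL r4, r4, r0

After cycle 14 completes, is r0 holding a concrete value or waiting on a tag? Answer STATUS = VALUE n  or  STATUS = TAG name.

  c1: issue ADD r3<-Add1  regs: r0:3,r1:8,r2:7,r3:Add1,r4:8,r5:6
  c2: issue ADD r5<-Add2  regs: r0:3,r1:8,r2:7,r3:Add1,r4:8,r5:Add2
  c3: issue ADD r0<-Add3  regs: r0:Add3,r1:8,r2:7,r3:Add1,r4:8,r5:Add2
  c4: CDB Add1=16; issue ADD r3<-Add1  regs: r0:Add3,r1:8,r2:7,r3:Add1,r4:8,r5:Add2
  c5: stall  regs: r0:Add3,r1:8,r2:7,r3:Add1,r4:8,r5:Add2
  c6: stall  regs: r0:Add3,r1:8,r2:7,r3:Add1,r4:8,r5:Add2
  c7: CDB Add1=16; issue ADD r0<-Add1  regs: r0:Add1,r1:8,r2:7,r3:16,r4:8,r5:Add2
  c8: CDB Add2=19; issue SUB r5<-Add2  regs: r0:Add1,r1:8,r2:7,r3:16,r4:8,r5:Add2
  c9: CDB Add3=32; issue MUL r4<-Mul1  regs: r0:Add1,r1:8,r2:7,r3:16,r4:Mul1,r5:Add2
  c10: -  regs: r0:Add1,r1:8,r2:7,r3:16,r4:Mul1,r5:Add2
  c11: CDB Add2=9  regs: r0:Add1,r1:8,r2:7,r3:16,r4:Mul1,r5:9
  c12: CDB Add1=64  regs: r0:64,r1:8,r2:7,r3:16,r4:Mul1,r5:9
  c13: -  regs: r0:64,r1:8,r2:7,r3:16,r4:Mul1,r5:9
  c14: -  regs: r0:64,r1:8,r2:7,r3:16,r4:Mul1,r5:9

STATUS = VALUE 64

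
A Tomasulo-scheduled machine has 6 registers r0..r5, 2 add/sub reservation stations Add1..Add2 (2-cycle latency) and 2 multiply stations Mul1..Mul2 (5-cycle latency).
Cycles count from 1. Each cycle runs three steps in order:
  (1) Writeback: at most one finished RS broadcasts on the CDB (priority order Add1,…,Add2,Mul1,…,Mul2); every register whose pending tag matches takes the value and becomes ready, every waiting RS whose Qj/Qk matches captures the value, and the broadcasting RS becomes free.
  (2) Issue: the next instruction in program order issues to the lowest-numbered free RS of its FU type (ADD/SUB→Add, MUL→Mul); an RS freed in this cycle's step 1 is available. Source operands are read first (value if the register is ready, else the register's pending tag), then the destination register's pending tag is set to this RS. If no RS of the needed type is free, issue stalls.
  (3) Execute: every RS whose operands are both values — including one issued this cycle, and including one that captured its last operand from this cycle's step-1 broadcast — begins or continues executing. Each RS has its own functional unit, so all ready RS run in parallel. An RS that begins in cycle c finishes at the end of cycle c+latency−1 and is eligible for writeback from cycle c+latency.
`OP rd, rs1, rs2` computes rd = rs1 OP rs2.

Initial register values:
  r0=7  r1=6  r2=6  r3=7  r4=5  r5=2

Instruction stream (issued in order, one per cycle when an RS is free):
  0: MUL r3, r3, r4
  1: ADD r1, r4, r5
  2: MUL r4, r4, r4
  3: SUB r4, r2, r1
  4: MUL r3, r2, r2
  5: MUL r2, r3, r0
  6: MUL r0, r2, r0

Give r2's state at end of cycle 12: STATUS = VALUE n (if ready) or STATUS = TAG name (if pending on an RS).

c1: issue MUL r3<-Mul1 | r0:7,r1:6,r2:6,r3:Mul1,r4:5,r5:2
c2: issue ADD r1<-Add1 | r0:7,r1:Add1,r2:6,r3:Mul1,r4:5,r5:2
c3: issue MUL r4<-Mul2 | r0:7,r1:Add1,r2:6,r3:Mul1,r4:Mul2,r5:2
c4: CDB Add1=7; issue SUB r4<-Add1 | r0:7,r1:7,r2:6,r3:Mul1,r4:Add1,r5:2
c5: stall | r0:7,r1:7,r2:6,r3:Mul1,r4:Add1,r5:2
c6: CDB Add1=-1; stall | r0:7,r1:7,r2:6,r3:Mul1,r4:-1,r5:2
c7: CDB Mul1=35; issue MUL r3<-Mul1 | r0:7,r1:7,r2:6,r3:Mul1,r4:-1,r5:2
c8: CDB Mul2=25; issue MUL r2<-Mul2 | r0:7,r1:7,r2:Mul2,r3:Mul1,r4:-1,r5:2
c9: stall | r0:7,r1:7,r2:Mul2,r3:Mul1,r4:-1,r5:2
c10: stall | r0:7,r1:7,r2:Mul2,r3:Mul1,r4:-1,r5:2
c11: stall | r0:7,r1:7,r2:Mul2,r3:Mul1,r4:-1,r5:2
c12: CDB Mul1=36; issue MUL r0<-Mul1 | r0:Mul1,r1:7,r2:Mul2,r3:36,r4:-1,r5:2

STATUS = TAG Mul2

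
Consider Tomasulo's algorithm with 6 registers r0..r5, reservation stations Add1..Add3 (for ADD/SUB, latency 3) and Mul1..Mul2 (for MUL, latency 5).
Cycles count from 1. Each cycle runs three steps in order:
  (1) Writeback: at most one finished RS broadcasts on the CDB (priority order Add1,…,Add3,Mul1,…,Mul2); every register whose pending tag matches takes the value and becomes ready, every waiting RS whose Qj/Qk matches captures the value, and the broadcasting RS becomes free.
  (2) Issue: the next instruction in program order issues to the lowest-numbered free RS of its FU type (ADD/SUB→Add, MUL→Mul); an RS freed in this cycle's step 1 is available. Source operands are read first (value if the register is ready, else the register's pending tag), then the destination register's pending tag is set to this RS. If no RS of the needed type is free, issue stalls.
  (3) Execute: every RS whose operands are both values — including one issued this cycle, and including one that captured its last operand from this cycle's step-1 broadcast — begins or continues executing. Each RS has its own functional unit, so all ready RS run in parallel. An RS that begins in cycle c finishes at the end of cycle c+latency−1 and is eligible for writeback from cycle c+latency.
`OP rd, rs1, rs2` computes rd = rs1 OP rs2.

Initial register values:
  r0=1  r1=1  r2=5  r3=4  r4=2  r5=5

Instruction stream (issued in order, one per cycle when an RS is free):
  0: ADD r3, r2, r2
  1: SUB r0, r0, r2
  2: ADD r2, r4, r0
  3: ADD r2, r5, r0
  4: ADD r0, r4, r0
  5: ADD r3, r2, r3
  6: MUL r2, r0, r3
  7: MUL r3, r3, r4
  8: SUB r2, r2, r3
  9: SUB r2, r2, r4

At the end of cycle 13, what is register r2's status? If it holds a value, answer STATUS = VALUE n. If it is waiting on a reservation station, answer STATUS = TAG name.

STATUS = TAG Add2

cycle 1: issue ADD r3<-Add1 // r0:1,r1:1,r2:5,r3:Add1,r4:2,r5:5
cycle 2: issue SUB r0<-Add2 // r0:Add2,r1:1,r2:5,r3:Add1,r4:2,r5:5
cycle 3: issue ADD r2<-Add3 // r0:Add2,r1:1,r2:Add3,r3:Add1,r4:2,r5:5
cycle 4: CDB Add1=10; issue ADD r2<-Add1 // r0:Add2,r1:1,r2:Add1,r3:10,r4:2,r5:5
cycle 5: CDB Add2=-4; issue ADD r0<-Add2 // r0:Add2,r1:1,r2:Add1,r3:10,r4:2,r5:5
cycle 6: stall // r0:Add2,r1:1,r2:Add1,r3:10,r4:2,r5:5
cycle 7: stall // r0:Add2,r1:1,r2:Add1,r3:10,r4:2,r5:5
cycle 8: CDB Add1=1; issue ADD r3<-Add1 // r0:Add2,r1:1,r2:1,r3:Add1,r4:2,r5:5
cycle 9: CDB Add2=-2; issue MUL r2<-Mul1 // r0:-2,r1:1,r2:Mul1,r3:Add1,r4:2,r5:5
cycle 10: CDB Add3=-2; issue MUL r3<-Mul2 // r0:-2,r1:1,r2:Mul1,r3:Mul2,r4:2,r5:5
cycle 11: CDB Add1=11; issue SUB r2<-Add1 // r0:-2,r1:1,r2:Add1,r3:Mul2,r4:2,r5:5
cycle 12: issue SUB r2<-Add2 // r0:-2,r1:1,r2:Add2,r3:Mul2,r4:2,r5:5
cycle 13: - // r0:-2,r1:1,r2:Add2,r3:Mul2,r4:2,r5:5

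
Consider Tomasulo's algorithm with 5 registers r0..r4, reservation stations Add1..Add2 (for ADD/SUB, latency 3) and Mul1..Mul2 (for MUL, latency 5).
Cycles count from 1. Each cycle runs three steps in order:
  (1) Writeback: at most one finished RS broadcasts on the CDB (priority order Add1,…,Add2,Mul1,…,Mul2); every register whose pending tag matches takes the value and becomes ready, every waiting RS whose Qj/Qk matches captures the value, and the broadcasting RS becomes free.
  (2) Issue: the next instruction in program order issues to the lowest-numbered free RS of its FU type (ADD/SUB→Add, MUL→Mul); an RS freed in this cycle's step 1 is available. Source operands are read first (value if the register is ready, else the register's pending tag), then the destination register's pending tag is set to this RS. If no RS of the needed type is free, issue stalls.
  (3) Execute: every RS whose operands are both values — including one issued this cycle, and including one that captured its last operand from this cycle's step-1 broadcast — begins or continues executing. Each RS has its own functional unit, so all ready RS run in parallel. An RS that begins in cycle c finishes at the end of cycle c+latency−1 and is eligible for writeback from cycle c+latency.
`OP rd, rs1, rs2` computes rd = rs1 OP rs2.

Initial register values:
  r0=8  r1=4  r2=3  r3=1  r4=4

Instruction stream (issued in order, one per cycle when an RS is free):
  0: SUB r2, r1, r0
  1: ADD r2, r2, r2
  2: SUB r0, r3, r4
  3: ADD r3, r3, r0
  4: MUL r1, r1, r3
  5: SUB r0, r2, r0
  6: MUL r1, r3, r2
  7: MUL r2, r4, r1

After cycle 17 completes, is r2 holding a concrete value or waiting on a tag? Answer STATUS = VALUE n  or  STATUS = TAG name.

STATUS = TAG Mul1

cycle 1: issue SUB r2<-Add1 // r0:8,r1:4,r2:Add1,r3:1,r4:4
cycle 2: issue ADD r2<-Add2 // r0:8,r1:4,r2:Add2,r3:1,r4:4
cycle 3: stall // r0:8,r1:4,r2:Add2,r3:1,r4:4
cycle 4: CDB Add1=-4; issue SUB r0<-Add1 // r0:Add1,r1:4,r2:Add2,r3:1,r4:4
cycle 5: stall // r0:Add1,r1:4,r2:Add2,r3:1,r4:4
cycle 6: stall // r0:Add1,r1:4,r2:Add2,r3:1,r4:4
cycle 7: CDB Add1=-3; issue ADD r3<-Add1 // r0:-3,r1:4,r2:Add2,r3:Add1,r4:4
cycle 8: CDB Add2=-8; issue MUL r1<-Mul1 // r0:-3,r1:Mul1,r2:-8,r3:Add1,r4:4
cycle 9: issue SUB r0<-Add2 // r0:Add2,r1:Mul1,r2:-8,r3:Add1,r4:4
cycle 10: CDB Add1=-2; issue MUL r1<-Mul2 // r0:Add2,r1:Mul2,r2:-8,r3:-2,r4:4
cycle 11: stall // r0:Add2,r1:Mul2,r2:-8,r3:-2,r4:4
cycle 12: CDB Add2=-5; stall // r0:-5,r1:Mul2,r2:-8,r3:-2,r4:4
cycle 13: stall // r0:-5,r1:Mul2,r2:-8,r3:-2,r4:4
cycle 14: stall // r0:-5,r1:Mul2,r2:-8,r3:-2,r4:4
cycle 15: CDB Mul1=-8; issue MUL r2<-Mul1 // r0:-5,r1:Mul2,r2:Mul1,r3:-2,r4:4
cycle 16: CDB Mul2=16 // r0:-5,r1:16,r2:Mul1,r3:-2,r4:4
cycle 17: - // r0:-5,r1:16,r2:Mul1,r3:-2,r4:4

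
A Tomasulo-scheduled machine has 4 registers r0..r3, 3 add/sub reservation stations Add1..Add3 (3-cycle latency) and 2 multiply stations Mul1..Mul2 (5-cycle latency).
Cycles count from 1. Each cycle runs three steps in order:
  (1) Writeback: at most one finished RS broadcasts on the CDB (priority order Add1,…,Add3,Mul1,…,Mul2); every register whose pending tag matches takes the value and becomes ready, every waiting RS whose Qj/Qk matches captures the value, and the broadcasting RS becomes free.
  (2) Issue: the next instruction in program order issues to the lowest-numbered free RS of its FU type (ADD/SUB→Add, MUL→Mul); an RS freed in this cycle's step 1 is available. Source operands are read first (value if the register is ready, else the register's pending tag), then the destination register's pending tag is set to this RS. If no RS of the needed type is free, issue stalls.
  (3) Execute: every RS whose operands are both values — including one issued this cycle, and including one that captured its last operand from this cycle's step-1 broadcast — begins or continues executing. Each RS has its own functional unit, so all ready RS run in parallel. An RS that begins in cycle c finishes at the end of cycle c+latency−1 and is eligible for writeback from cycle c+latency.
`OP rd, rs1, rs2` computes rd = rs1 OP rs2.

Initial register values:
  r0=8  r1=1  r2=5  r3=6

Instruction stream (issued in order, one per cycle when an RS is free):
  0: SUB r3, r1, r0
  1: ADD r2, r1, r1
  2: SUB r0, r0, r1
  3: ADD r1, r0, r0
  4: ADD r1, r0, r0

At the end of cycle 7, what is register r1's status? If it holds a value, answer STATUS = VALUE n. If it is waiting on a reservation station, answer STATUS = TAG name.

cycle 1: issue SUB r3<-Add1 // r0:8,r1:1,r2:5,r3:Add1
cycle 2: issue ADD r2<-Add2 // r0:8,r1:1,r2:Add2,r3:Add1
cycle 3: issue SUB r0<-Add3 // r0:Add3,r1:1,r2:Add2,r3:Add1
cycle 4: CDB Add1=-7; issue ADD r1<-Add1 // r0:Add3,r1:Add1,r2:Add2,r3:-7
cycle 5: CDB Add2=2; issue ADD r1<-Add2 // r0:Add3,r1:Add2,r2:2,r3:-7
cycle 6: CDB Add3=7 // r0:7,r1:Add2,r2:2,r3:-7
cycle 7: - // r0:7,r1:Add2,r2:2,r3:-7

STATUS = TAG Add2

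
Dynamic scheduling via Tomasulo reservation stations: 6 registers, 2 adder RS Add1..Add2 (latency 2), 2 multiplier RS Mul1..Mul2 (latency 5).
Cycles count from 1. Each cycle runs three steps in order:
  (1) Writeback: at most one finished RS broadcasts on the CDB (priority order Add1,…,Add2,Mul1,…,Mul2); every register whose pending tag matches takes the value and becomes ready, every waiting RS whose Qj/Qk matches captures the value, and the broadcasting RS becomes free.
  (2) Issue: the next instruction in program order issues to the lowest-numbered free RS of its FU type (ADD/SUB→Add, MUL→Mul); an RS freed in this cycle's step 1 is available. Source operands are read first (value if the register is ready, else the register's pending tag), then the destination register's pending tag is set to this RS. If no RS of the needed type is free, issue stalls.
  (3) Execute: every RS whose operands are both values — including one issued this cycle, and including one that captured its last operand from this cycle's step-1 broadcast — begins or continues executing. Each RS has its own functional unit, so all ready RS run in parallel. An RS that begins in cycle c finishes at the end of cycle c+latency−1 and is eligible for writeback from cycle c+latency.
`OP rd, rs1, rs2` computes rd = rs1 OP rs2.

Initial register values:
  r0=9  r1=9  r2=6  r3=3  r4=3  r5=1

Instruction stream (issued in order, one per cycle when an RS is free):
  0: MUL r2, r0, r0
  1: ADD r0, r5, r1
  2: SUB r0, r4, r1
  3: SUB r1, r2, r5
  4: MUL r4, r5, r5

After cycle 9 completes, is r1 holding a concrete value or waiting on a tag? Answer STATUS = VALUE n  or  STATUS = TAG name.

  c1: issue MUL r2<-Mul1  regs: r0:9,r1:9,r2:Mul1,r3:3,r4:3,r5:1
  c2: issue ADD r0<-Add1  regs: r0:Add1,r1:9,r2:Mul1,r3:3,r4:3,r5:1
  c3: issue SUB r0<-Add2  regs: r0:Add2,r1:9,r2:Mul1,r3:3,r4:3,r5:1
  c4: CDB Add1=10; issue SUB r1<-Add1  regs: r0:Add2,r1:Add1,r2:Mul1,r3:3,r4:3,r5:1
  c5: CDB Add2=-6; issue MUL r4<-Mul2  regs: r0:-6,r1:Add1,r2:Mul1,r3:3,r4:Mul2,r5:1
  c6: CDB Mul1=81  regs: r0:-6,r1:Add1,r2:81,r3:3,r4:Mul2,r5:1
  c7: -  regs: r0:-6,r1:Add1,r2:81,r3:3,r4:Mul2,r5:1
  c8: CDB Add1=80  regs: r0:-6,r1:80,r2:81,r3:3,r4:Mul2,r5:1
  c9: -  regs: r0:-6,r1:80,r2:81,r3:3,r4:Mul2,r5:1

STATUS = VALUE 80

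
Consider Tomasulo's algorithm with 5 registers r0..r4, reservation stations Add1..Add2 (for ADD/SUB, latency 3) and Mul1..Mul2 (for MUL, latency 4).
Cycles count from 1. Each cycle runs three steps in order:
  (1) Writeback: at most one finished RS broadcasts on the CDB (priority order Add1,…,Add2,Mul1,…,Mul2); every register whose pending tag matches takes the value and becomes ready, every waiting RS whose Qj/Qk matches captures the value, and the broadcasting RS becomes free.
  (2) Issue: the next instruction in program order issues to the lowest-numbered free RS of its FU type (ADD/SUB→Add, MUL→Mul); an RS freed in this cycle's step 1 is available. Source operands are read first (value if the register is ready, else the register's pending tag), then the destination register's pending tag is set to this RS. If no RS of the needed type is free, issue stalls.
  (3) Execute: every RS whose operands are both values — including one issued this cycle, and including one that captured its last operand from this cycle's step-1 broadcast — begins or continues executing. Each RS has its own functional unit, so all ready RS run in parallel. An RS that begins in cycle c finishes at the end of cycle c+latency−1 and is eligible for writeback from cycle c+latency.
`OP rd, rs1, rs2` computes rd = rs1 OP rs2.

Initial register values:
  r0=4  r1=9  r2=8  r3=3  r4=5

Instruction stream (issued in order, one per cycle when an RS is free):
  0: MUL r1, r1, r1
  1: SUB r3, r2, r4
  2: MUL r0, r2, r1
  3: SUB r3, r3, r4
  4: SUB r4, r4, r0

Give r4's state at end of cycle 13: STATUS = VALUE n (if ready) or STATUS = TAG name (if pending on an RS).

c1: issue MUL r1<-Mul1 | r0:4,r1:Mul1,r2:8,r3:3,r4:5
c2: issue SUB r3<-Add1 | r0:4,r1:Mul1,r2:8,r3:Add1,r4:5
c3: issue MUL r0<-Mul2 | r0:Mul2,r1:Mul1,r2:8,r3:Add1,r4:5
c4: issue SUB r3<-Add2 | r0:Mul2,r1:Mul1,r2:8,r3:Add2,r4:5
c5: CDB Add1=3; issue SUB r4<-Add1 | r0:Mul2,r1:Mul1,r2:8,r3:Add2,r4:Add1
c6: CDB Mul1=81 | r0:Mul2,r1:81,r2:8,r3:Add2,r4:Add1
c7: - | r0:Mul2,r1:81,r2:8,r3:Add2,r4:Add1
c8: CDB Add2=-2 | r0:Mul2,r1:81,r2:8,r3:-2,r4:Add1
c9: - | r0:Mul2,r1:81,r2:8,r3:-2,r4:Add1
c10: CDB Mul2=648 | r0:648,r1:81,r2:8,r3:-2,r4:Add1
c11: - | r0:648,r1:81,r2:8,r3:-2,r4:Add1
c12: - | r0:648,r1:81,r2:8,r3:-2,r4:Add1
c13: CDB Add1=-643 | r0:648,r1:81,r2:8,r3:-2,r4:-643

STATUS = VALUE -643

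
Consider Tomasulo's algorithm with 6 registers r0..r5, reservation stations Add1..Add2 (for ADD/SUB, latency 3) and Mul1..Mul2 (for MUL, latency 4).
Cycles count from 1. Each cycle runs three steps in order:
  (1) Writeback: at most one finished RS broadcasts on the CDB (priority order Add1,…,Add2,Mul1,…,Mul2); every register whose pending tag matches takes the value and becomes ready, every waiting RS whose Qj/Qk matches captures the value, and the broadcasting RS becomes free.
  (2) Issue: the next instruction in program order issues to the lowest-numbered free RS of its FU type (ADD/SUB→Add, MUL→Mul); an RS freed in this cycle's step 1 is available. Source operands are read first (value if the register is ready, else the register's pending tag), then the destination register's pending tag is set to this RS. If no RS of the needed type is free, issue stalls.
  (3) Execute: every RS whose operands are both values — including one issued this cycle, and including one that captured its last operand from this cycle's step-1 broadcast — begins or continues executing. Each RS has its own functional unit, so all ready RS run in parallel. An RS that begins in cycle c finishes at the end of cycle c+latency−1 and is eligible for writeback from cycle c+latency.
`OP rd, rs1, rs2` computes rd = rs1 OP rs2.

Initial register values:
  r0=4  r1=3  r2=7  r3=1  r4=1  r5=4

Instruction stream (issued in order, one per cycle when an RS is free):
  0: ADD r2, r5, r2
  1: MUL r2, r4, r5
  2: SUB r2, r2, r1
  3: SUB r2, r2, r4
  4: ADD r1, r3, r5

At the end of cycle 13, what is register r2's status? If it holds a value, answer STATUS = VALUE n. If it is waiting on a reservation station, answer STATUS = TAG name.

c1: issue ADD r2<-Add1 | r0:4,r1:3,r2:Add1,r3:1,r4:1,r5:4
c2: issue MUL r2<-Mul1 | r0:4,r1:3,r2:Mul1,r3:1,r4:1,r5:4
c3: issue SUB r2<-Add2 | r0:4,r1:3,r2:Add2,r3:1,r4:1,r5:4
c4: CDB Add1=11; issue SUB r2<-Add1 | r0:4,r1:3,r2:Add1,r3:1,r4:1,r5:4
c5: stall | r0:4,r1:3,r2:Add1,r3:1,r4:1,r5:4
c6: CDB Mul1=4; stall | r0:4,r1:3,r2:Add1,r3:1,r4:1,r5:4
c7: stall | r0:4,r1:3,r2:Add1,r3:1,r4:1,r5:4
c8: stall | r0:4,r1:3,r2:Add1,r3:1,r4:1,r5:4
c9: CDB Add2=1; issue ADD r1<-Add2 | r0:4,r1:Add2,r2:Add1,r3:1,r4:1,r5:4
c10: - | r0:4,r1:Add2,r2:Add1,r3:1,r4:1,r5:4
c11: - | r0:4,r1:Add2,r2:Add1,r3:1,r4:1,r5:4
c12: CDB Add1=0 | r0:4,r1:Add2,r2:0,r3:1,r4:1,r5:4
c13: CDB Add2=5 | r0:4,r1:5,r2:0,r3:1,r4:1,r5:4

STATUS = VALUE 0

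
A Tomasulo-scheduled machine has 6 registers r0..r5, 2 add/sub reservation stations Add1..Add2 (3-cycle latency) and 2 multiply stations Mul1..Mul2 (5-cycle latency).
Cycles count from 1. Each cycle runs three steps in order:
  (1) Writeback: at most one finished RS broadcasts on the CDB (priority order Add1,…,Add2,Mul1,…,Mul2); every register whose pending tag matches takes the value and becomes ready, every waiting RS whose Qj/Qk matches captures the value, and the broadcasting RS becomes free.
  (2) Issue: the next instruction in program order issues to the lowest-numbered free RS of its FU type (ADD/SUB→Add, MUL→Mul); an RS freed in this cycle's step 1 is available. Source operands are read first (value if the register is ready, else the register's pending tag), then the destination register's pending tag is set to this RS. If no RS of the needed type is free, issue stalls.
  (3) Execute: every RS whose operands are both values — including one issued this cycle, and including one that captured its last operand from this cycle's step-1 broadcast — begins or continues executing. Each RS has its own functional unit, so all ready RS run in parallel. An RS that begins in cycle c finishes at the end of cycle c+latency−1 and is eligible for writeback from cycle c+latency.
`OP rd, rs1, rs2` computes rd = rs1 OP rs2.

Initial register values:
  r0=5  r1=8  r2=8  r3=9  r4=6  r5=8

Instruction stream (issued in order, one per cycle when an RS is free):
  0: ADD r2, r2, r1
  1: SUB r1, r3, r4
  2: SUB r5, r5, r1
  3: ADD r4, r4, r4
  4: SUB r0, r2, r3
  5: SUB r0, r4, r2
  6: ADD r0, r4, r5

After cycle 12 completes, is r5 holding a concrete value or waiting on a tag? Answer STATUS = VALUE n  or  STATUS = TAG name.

STATUS = VALUE 5

  c1: issue ADD r2<-Add1  regs: r0:5,r1:8,r2:Add1,r3:9,r4:6,r5:8
  c2: issue SUB r1<-Add2  regs: r0:5,r1:Add2,r2:Add1,r3:9,r4:6,r5:8
  c3: stall  regs: r0:5,r1:Add2,r2:Add1,r3:9,r4:6,r5:8
  c4: CDB Add1=16; issue SUB r5<-Add1  regs: r0:5,r1:Add2,r2:16,r3:9,r4:6,r5:Add1
  c5: CDB Add2=3; issue ADD r4<-Add2  regs: r0:5,r1:3,r2:16,r3:9,r4:Add2,r5:Add1
  c6: stall  regs: r0:5,r1:3,r2:16,r3:9,r4:Add2,r5:Add1
  c7: stall  regs: r0:5,r1:3,r2:16,r3:9,r4:Add2,r5:Add1
  c8: CDB Add1=5; issue SUB r0<-Add1  regs: r0:Add1,r1:3,r2:16,r3:9,r4:Add2,r5:5
  c9: CDB Add2=12; issue SUB r0<-Add2  regs: r0:Add2,r1:3,r2:16,r3:9,r4:12,r5:5
  c10: stall  regs: r0:Add2,r1:3,r2:16,r3:9,r4:12,r5:5
  c11: CDB Add1=7; issue ADD r0<-Add1  regs: r0:Add1,r1:3,r2:16,r3:9,r4:12,r5:5
  c12: CDB Add2=-4  regs: r0:Add1,r1:3,r2:16,r3:9,r4:12,r5:5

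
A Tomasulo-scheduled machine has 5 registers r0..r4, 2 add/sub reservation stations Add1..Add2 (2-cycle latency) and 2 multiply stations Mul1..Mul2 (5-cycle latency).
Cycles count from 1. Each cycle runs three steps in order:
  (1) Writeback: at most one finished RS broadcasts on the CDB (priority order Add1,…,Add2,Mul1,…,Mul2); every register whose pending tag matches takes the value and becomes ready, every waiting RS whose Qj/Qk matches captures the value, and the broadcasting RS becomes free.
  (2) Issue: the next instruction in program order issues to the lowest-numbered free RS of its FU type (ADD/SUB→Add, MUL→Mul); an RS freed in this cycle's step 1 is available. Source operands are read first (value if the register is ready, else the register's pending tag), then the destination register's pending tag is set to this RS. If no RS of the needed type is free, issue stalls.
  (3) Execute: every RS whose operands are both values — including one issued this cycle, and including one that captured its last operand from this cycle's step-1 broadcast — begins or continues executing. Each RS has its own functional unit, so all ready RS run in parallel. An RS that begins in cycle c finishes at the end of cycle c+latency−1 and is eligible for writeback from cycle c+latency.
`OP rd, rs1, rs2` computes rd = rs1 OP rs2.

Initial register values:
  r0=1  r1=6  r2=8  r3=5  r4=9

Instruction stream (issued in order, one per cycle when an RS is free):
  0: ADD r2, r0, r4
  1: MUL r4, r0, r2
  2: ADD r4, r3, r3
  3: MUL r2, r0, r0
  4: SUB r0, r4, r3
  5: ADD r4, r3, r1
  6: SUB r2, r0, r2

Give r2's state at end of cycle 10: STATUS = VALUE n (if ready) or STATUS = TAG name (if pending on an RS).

STATUS = TAG Add1

cycle 1: issue ADD r2<-Add1 // r0:1,r1:6,r2:Add1,r3:5,r4:9
cycle 2: issue MUL r4<-Mul1 // r0:1,r1:6,r2:Add1,r3:5,r4:Mul1
cycle 3: CDB Add1=10; issue ADD r4<-Add1 // r0:1,r1:6,r2:10,r3:5,r4:Add1
cycle 4: issue MUL r2<-Mul2 // r0:1,r1:6,r2:Mul2,r3:5,r4:Add1
cycle 5: CDB Add1=10; issue SUB r0<-Add1 // r0:Add1,r1:6,r2:Mul2,r3:5,r4:10
cycle 6: issue ADD r4<-Add2 // r0:Add1,r1:6,r2:Mul2,r3:5,r4:Add2
cycle 7: CDB Add1=5; issue SUB r2<-Add1 // r0:5,r1:6,r2:Add1,r3:5,r4:Add2
cycle 8: CDB Add2=11 // r0:5,r1:6,r2:Add1,r3:5,r4:11
cycle 9: CDB Mul1=10 // r0:5,r1:6,r2:Add1,r3:5,r4:11
cycle 10: CDB Mul2=1 // r0:5,r1:6,r2:Add1,r3:5,r4:11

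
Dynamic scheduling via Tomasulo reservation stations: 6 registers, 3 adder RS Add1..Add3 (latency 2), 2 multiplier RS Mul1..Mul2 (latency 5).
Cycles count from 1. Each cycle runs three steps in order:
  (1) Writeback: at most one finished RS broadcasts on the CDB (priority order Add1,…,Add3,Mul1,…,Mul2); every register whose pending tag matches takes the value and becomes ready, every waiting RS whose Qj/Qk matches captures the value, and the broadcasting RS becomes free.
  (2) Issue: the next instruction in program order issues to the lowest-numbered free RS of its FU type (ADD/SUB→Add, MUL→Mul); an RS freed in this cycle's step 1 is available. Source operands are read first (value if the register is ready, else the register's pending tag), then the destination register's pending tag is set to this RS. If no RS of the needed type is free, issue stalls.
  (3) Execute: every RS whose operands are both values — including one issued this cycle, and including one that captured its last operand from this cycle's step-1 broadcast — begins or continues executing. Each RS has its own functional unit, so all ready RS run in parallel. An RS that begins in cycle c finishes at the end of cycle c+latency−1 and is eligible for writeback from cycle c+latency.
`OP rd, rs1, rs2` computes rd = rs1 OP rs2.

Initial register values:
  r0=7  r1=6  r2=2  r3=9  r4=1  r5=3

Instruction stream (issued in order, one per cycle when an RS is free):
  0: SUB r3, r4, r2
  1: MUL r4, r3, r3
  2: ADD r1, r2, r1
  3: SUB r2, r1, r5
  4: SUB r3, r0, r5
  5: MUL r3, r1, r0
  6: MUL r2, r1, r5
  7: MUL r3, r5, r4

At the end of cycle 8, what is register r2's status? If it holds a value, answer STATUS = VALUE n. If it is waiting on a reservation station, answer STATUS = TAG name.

STATUS = VALUE 5

c1: issue SUB r3<-Add1 | r0:7,r1:6,r2:2,r3:Add1,r4:1,r5:3
c2: issue MUL r4<-Mul1 | r0:7,r1:6,r2:2,r3:Add1,r4:Mul1,r5:3
c3: CDB Add1=-1; issue ADD r1<-Add1 | r0:7,r1:Add1,r2:2,r3:-1,r4:Mul1,r5:3
c4: issue SUB r2<-Add2 | r0:7,r1:Add1,r2:Add2,r3:-1,r4:Mul1,r5:3
c5: CDB Add1=8; issue SUB r3<-Add1 | r0:7,r1:8,r2:Add2,r3:Add1,r4:Mul1,r5:3
c6: issue MUL r3<-Mul2 | r0:7,r1:8,r2:Add2,r3:Mul2,r4:Mul1,r5:3
c7: CDB Add1=4; stall | r0:7,r1:8,r2:Add2,r3:Mul2,r4:Mul1,r5:3
c8: CDB Add2=5; stall | r0:7,r1:8,r2:5,r3:Mul2,r4:Mul1,r5:3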